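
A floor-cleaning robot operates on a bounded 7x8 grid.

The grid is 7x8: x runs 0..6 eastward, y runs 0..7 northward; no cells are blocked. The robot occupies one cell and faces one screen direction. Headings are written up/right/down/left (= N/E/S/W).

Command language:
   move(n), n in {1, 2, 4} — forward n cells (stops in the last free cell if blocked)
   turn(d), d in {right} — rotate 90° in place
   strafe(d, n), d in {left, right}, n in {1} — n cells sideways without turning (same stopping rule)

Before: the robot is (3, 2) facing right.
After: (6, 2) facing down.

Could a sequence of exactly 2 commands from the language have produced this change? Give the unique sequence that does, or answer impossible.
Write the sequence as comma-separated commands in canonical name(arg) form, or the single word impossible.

key: move(4) runs into the grid edge before its full distance
start: (3, 2) facing right
step 1 (move(4)): (6, 2) facing right
step 2 (turn(right)): (6, 2) facing down
uniquely the one of 36 2-step routes that fits.

move(4), turn(right)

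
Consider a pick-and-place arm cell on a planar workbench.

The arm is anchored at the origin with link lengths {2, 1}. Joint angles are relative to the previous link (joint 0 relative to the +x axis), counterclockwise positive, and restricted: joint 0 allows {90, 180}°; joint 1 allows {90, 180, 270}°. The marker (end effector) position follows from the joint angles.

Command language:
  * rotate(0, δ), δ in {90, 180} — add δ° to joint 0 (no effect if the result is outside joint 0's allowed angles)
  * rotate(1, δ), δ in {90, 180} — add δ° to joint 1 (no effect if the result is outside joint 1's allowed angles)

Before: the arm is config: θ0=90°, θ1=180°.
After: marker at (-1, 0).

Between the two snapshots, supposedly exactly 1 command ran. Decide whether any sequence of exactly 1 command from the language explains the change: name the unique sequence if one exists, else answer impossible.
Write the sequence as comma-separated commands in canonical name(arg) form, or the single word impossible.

rotate(0, 90)

initial: config: θ0=90°, θ1=180°
t=1 rotate(0, 90) ⇒ config: θ0=180°, θ1=180°
uniquely the one of 4 1-step routes that fits.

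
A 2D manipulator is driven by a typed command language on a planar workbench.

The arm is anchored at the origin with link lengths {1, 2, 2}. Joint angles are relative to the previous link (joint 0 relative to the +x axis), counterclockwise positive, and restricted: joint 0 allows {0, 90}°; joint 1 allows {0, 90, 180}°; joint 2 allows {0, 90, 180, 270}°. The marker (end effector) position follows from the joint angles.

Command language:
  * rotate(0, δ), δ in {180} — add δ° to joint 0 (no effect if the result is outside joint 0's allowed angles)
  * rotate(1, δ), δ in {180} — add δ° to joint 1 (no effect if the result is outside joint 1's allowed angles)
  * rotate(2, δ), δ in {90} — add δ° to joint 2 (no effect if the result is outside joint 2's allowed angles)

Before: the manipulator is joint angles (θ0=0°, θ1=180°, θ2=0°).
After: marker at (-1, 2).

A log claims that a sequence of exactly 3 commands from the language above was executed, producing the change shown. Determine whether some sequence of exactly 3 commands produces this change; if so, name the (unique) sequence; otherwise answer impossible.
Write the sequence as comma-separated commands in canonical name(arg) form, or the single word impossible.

from: joint angles (θ0=0°, θ1=180°, θ2=0°)
step 1 (rotate(2, 90)): joint angles (θ0=0°, θ1=180°, θ2=90°)
step 2 (rotate(2, 90)): joint angles (θ0=0°, θ1=180°, θ2=180°)
step 3 (rotate(2, 90)): joint angles (θ0=0°, θ1=180°, θ2=270°)
uniquely the one of 27 3-step routes that fits.

rotate(2, 90), rotate(2, 90), rotate(2, 90)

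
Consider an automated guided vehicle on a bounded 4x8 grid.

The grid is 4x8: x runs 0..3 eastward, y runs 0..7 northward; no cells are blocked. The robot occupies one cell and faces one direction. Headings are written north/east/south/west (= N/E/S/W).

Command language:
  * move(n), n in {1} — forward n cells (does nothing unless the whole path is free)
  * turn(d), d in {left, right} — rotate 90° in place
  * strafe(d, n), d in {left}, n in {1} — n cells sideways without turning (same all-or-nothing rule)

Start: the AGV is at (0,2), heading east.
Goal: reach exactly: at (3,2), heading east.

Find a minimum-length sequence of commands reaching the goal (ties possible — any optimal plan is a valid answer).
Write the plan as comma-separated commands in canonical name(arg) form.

move(1), move(1), move(1)

from: at (0,2), heading east
step 1 (move(1)): at (1,2), heading east
step 2 (move(1)): at (2,2), heading east
step 3 (move(1)): at (3,2), heading east
shorter routes all fall short; 3 is best.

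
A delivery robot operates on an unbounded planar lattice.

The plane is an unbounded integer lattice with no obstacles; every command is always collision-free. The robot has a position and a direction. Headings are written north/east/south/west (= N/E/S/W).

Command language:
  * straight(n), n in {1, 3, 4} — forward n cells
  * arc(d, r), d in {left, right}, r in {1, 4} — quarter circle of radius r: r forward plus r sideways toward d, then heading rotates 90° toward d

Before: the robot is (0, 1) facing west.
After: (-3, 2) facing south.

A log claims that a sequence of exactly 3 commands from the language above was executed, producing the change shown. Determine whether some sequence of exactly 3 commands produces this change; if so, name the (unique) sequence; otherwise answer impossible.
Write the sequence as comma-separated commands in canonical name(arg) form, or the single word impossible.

key: order matters: swapping arc(right, 1) and arc(left, 1) lands elsewhere
from: (0, 1) facing west
t=1 arc(right, 1) ⇒ (-1, 2) facing north
t=2 arc(left, 1) ⇒ (-2, 3) facing west
t=3 arc(left, 1) ⇒ (-3, 2) facing south
no rival 3-sequence matches.

arc(right, 1), arc(left, 1), arc(left, 1)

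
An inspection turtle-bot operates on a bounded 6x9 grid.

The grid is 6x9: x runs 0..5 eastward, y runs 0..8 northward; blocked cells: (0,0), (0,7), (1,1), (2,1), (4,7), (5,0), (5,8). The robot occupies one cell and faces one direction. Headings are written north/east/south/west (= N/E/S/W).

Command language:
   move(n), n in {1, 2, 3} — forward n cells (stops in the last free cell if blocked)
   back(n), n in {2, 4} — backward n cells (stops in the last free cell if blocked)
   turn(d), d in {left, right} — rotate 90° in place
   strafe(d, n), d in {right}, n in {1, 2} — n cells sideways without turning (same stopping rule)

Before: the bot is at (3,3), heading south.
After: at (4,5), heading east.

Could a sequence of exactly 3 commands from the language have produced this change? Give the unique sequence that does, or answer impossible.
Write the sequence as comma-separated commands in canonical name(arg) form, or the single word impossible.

key: cell and facing (now E) both changed — the 3 commands mix motion and turning
start: at (3,3), heading south
[1] after back(2): at (3,5), heading south
[2] after turn(left): at (3,5), heading east
[3] after move(1): at (4,5), heading east
no other 3-command option fits: unique.

back(2), turn(left), move(1)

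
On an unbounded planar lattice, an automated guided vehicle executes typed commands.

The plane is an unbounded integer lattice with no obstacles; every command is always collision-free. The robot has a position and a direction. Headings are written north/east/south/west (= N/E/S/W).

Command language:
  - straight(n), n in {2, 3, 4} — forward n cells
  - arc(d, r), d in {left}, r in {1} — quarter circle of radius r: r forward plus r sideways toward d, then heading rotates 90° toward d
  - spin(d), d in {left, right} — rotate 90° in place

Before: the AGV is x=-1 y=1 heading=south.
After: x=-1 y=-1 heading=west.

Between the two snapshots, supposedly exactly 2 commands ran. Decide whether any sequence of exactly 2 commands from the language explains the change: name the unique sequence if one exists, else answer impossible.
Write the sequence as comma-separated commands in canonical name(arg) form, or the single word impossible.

key: running spin(right) before straight(2) would end elsewhere — order is forced
begin: x=-1 y=1 heading=south
step 1 (straight(2)): x=-1 y=-1 heading=south
step 2 (spin(right)): x=-1 y=-1 heading=west
all 36 alternatives checked — unique.

straight(2), spin(right)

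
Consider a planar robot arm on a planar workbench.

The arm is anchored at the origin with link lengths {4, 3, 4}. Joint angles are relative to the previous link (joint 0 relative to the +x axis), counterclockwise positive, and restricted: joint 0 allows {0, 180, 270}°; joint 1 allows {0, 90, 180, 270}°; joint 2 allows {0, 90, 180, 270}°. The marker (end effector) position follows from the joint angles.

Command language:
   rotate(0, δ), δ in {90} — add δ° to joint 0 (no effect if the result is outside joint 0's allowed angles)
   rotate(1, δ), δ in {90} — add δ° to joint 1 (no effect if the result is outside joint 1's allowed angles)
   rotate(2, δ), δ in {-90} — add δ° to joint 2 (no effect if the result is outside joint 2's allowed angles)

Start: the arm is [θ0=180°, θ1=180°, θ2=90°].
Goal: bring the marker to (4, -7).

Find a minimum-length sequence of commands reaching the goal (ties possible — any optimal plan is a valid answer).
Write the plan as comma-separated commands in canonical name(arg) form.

rotate(1, 90), rotate(1, 90), rotate(0, 90)

start: [θ0=180°, θ1=180°, θ2=90°]
t=1 rotate(1, 90) ⇒ [θ0=180°, θ1=270°, θ2=90°]
t=2 rotate(1, 90) ⇒ [θ0=180°, θ1=0°, θ2=90°]
t=3 rotate(0, 90) ⇒ [θ0=270°, θ1=0°, θ2=90°]
minimal: 3 command(s), checked below 3.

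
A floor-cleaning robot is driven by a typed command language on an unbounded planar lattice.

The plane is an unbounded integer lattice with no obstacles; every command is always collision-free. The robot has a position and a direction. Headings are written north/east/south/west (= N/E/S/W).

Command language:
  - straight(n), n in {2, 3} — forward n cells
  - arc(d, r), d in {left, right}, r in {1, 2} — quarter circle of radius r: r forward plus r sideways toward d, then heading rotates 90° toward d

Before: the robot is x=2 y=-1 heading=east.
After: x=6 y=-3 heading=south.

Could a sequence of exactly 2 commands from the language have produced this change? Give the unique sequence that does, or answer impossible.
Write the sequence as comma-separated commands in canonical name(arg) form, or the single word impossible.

straight(2), arc(right, 2)

key: position moved to (6,-3) AND the heading swung to S — translation plus rotation needed
start: x=2 y=-1 heading=east
[1] after straight(2): x=4 y=-1 heading=east
[2] after arc(right, 2): x=6 y=-3 heading=south
no other 2-command option fits: unique.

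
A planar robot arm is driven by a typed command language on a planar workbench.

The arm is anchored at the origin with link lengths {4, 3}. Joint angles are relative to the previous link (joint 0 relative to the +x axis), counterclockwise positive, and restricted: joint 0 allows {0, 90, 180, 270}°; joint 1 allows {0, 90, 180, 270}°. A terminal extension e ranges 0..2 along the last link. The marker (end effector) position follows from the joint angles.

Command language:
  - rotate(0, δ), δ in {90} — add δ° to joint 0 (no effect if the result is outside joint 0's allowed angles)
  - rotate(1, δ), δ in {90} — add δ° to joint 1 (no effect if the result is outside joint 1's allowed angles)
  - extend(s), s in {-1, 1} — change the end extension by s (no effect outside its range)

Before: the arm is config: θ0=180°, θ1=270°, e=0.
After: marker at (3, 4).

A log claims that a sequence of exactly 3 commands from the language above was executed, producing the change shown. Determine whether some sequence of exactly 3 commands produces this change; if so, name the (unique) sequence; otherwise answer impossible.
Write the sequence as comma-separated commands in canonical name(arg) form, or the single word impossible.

t0: config: θ0=180°, θ1=270°, e=0
[1] after rotate(0, 90): config: θ0=270°, θ1=270°, e=0
[2] after rotate(0, 90): config: θ0=0°, θ1=270°, e=0
[3] after rotate(0, 90): config: θ0=90°, θ1=270°, e=0
no other 3-command option fits: unique.

rotate(0, 90), rotate(0, 90), rotate(0, 90)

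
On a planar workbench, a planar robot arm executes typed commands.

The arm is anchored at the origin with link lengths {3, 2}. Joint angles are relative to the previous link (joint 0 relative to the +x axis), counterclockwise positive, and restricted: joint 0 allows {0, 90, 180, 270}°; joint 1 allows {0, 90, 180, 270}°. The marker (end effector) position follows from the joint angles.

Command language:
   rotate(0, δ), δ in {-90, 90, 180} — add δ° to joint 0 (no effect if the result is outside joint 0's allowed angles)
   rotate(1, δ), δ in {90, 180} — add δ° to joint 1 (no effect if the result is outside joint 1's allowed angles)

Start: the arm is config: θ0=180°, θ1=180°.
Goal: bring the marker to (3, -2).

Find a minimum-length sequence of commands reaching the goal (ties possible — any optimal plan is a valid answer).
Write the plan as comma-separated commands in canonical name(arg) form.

from: config: θ0=180°, θ1=180°
step 1 (rotate(0, 180)): config: θ0=0°, θ1=180°
step 2 (rotate(1, 90)): config: θ0=0°, θ1=270°
shorter routes all fall short; 2 is best.

rotate(0, 180), rotate(1, 90)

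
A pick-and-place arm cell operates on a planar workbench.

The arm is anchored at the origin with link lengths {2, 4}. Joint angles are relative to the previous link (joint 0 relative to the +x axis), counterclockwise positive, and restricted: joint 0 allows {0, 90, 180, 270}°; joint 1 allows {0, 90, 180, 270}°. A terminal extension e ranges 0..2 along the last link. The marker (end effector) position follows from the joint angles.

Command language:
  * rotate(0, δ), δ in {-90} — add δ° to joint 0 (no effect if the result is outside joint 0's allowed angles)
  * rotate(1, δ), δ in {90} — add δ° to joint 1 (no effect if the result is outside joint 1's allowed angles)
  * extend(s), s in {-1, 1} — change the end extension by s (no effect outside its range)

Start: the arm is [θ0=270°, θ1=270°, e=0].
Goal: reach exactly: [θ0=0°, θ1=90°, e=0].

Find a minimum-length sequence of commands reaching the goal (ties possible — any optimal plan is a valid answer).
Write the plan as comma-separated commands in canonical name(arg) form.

rotate(0, -90), rotate(0, -90), rotate(0, -90), rotate(1, 90), rotate(1, 90)

start: [θ0=270°, θ1=270°, e=0]
1. rotate(0, -90) → [θ0=180°, θ1=270°, e=0]
2. rotate(0, -90) → [θ0=90°, θ1=270°, e=0]
3. rotate(0, -90) → [θ0=0°, θ1=270°, e=0]
4. rotate(1, 90) → [θ0=0°, θ1=0°, e=0]
5. rotate(1, 90) → [θ0=0°, θ1=90°, e=0]
minimal: 5 command(s), checked below 5.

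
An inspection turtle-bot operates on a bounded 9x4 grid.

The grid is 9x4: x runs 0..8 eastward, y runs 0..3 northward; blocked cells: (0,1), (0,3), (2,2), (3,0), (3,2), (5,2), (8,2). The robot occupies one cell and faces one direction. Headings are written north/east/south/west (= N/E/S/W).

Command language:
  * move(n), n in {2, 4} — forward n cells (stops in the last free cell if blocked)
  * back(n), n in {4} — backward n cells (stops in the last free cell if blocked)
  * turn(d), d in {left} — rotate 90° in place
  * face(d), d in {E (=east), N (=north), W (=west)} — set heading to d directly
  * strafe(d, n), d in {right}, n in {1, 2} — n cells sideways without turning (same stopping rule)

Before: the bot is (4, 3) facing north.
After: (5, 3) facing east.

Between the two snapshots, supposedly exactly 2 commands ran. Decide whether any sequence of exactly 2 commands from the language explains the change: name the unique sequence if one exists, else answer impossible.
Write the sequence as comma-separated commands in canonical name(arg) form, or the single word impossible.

key: order matters: swapping strafe(right, 1) and face(E) lands elsewhere
begin: (4, 3) facing north
step 1 (strafe(right, 1)): (5, 3) facing north
step 2 (face(E)): (5, 3) facing east
all 81 alternatives checked — unique.

strafe(right, 1), face(E)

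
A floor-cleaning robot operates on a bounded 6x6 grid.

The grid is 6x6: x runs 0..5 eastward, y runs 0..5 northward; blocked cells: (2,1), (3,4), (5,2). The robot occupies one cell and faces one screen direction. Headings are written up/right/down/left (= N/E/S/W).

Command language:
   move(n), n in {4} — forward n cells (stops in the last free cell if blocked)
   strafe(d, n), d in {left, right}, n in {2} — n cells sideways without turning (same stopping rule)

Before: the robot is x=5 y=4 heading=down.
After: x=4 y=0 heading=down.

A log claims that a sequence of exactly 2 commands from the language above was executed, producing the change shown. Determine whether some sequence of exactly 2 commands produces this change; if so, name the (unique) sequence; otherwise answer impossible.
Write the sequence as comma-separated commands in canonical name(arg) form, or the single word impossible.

strafe(right, 2), move(4)

key: heading stays S — no command in the sequence turns
begin: x=5 y=4 heading=down
1. strafe(right, 2) → x=4 y=4 heading=down
2. move(4) → x=4 y=0 heading=down
uniquely the one of 9 2-step routes that fits.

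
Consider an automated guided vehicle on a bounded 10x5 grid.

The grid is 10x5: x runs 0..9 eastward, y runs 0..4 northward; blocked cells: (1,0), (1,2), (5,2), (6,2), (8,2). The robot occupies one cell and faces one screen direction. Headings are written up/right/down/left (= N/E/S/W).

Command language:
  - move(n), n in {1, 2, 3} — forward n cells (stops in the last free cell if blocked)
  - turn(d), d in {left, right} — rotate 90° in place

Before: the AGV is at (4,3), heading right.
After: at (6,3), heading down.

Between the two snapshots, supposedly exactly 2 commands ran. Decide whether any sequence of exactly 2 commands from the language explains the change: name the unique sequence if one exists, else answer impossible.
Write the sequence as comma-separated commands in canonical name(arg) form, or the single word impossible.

move(2), turn(right)

key: position moved to (6,3) AND the heading swung to S — translation plus rotation needed
initial: at (4,3), heading right
1. move(2) → at (6,3), heading right
2. turn(right) → at (6,3), heading down
all 25 alternatives checked — unique.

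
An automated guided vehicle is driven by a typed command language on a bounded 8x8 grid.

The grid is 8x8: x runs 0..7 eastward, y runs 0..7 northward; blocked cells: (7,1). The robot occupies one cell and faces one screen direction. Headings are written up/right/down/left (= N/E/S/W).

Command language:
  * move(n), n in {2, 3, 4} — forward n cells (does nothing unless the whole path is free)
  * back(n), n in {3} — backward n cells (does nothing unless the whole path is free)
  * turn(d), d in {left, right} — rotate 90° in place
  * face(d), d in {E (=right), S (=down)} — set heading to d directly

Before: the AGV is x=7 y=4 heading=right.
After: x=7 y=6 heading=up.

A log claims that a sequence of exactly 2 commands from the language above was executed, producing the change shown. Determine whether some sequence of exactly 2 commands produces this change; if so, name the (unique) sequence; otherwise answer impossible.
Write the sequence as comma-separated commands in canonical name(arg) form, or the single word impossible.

turn(left), move(2)

key: running move(2) before turn(left) would end elsewhere — order is forced
t0: x=7 y=4 heading=right
step 1 (turn(left)): x=7 y=4 heading=up
step 2 (move(2)): x=7 y=6 heading=up
no other 2-command option fits: unique.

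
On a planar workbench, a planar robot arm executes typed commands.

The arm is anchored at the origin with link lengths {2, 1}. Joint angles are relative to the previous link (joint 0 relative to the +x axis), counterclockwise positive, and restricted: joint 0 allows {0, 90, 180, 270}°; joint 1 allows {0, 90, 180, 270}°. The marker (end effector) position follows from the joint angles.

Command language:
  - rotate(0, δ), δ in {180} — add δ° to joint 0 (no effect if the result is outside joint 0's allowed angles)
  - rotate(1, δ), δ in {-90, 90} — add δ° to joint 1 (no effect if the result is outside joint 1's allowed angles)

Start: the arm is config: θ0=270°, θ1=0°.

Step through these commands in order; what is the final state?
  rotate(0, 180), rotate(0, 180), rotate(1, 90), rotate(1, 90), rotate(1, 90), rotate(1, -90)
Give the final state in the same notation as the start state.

t0: config: θ0=270°, θ1=0°
1. rotate(0, 180) → config: θ0=90°, θ1=0°
2. rotate(0, 180) → config: θ0=270°, θ1=0°
3. rotate(1, 90) → config: θ0=270°, θ1=90°
4. rotate(1, 90) → config: θ0=270°, θ1=180°
5. rotate(1, 90) → config: θ0=270°, θ1=270°
6. rotate(1, -90) → config: θ0=270°, θ1=180°

config: θ0=270°, θ1=180°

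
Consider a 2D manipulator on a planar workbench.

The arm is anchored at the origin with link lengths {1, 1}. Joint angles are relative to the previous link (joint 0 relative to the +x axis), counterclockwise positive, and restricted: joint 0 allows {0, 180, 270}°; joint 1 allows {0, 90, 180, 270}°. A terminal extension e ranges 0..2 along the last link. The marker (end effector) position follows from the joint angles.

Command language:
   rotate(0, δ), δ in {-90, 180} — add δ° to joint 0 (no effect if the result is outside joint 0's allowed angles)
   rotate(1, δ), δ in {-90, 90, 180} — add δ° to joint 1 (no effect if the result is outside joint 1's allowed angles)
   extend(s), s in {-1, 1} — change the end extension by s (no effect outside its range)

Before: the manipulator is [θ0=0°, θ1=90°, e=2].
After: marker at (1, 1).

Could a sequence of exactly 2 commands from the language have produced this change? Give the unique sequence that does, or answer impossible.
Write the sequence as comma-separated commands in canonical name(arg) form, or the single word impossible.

extend(-1), extend(-1)

start: [θ0=0°, θ1=90°, e=2]
t=1 extend(-1) ⇒ [θ0=0°, θ1=90°, e=1]
t=2 extend(-1) ⇒ [θ0=0°, θ1=90°, e=0]
uniquely the one of 49 2-step routes that fits.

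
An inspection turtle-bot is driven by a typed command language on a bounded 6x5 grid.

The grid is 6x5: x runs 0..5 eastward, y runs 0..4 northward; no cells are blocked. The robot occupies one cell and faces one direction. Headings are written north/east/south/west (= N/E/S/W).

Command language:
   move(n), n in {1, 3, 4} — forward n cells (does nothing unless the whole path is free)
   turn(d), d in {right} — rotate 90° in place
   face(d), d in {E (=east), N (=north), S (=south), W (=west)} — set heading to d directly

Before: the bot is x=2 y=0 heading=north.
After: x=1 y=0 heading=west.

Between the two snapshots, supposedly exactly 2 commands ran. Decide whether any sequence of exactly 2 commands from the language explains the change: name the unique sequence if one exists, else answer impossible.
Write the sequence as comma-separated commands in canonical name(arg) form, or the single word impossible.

key: running move(1) before face(W) would end elsewhere — order is forced
initial: x=2 y=0 heading=north
[1] after face(W): x=2 y=0 heading=west
[2] after move(1): x=1 y=0 heading=west
no rival 2-sequence matches.

face(W), move(1)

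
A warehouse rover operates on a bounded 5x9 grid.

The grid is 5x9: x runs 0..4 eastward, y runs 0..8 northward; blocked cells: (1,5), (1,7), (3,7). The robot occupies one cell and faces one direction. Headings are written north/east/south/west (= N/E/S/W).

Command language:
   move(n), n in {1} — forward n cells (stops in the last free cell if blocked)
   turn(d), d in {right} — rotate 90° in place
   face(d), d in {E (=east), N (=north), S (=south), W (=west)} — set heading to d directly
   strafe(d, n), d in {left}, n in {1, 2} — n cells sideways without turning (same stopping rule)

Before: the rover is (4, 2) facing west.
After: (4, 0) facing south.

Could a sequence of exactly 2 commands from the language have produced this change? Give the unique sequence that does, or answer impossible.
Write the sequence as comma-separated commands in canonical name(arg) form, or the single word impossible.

key: order matters: swapping strafe(left, 2) and face(S) lands elsewhere
initial: (4, 2) facing west
1. strafe(left, 2) → (4, 0) facing west
2. face(S) → (4, 0) facing south
no other 2-command option fits: unique.

strafe(left, 2), face(S)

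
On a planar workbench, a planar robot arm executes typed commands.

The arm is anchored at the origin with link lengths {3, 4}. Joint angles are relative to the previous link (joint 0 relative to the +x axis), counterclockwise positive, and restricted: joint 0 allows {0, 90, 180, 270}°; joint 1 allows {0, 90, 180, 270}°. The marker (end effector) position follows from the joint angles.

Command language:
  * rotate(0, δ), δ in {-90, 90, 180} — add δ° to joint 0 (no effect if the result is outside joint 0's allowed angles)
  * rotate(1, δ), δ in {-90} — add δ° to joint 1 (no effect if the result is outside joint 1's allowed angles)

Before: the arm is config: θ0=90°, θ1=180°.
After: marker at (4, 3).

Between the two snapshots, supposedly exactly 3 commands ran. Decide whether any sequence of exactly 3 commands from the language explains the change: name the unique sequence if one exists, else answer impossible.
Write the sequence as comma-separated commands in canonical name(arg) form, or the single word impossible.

t0: config: θ0=90°, θ1=180°
t=1 rotate(1, -90) ⇒ config: θ0=90°, θ1=90°
t=2 rotate(1, -90) ⇒ config: θ0=90°, θ1=0°
t=3 rotate(1, -90) ⇒ config: θ0=90°, θ1=270°
all 64 alternatives checked — unique.

rotate(1, -90), rotate(1, -90), rotate(1, -90)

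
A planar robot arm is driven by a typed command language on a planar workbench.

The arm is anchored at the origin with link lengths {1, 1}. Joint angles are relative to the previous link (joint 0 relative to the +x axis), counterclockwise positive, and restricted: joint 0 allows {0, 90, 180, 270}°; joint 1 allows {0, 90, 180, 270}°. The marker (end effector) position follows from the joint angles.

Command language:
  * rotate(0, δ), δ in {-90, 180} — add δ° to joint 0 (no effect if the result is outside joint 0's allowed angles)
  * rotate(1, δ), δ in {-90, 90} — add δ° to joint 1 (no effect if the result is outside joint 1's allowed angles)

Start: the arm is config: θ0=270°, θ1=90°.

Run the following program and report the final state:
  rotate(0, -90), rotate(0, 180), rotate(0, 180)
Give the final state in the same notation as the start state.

start: config: θ0=270°, θ1=90°
t=1 rotate(0, -90) ⇒ config: θ0=180°, θ1=90°
t=2 rotate(0, 180) ⇒ config: θ0=0°, θ1=90°
t=3 rotate(0, 180) ⇒ config: θ0=180°, θ1=90°

config: θ0=180°, θ1=90°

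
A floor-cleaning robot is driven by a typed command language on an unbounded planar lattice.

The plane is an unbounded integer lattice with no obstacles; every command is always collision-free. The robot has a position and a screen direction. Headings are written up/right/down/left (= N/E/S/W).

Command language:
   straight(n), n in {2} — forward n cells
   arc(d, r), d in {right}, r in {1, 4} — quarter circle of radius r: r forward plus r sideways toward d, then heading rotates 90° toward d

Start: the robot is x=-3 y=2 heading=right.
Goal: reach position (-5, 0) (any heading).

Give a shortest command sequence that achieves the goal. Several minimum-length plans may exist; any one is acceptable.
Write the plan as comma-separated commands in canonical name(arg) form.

initial: x=-3 y=2 heading=right
[1] after arc(right, 1): x=-2 y=1 heading=down
[2] after arc(right, 1): x=-3 y=0 heading=left
[3] after straight(2): x=-5 y=0 heading=left
shorter routes all fall short; 3 is best.

arc(right, 1), arc(right, 1), straight(2)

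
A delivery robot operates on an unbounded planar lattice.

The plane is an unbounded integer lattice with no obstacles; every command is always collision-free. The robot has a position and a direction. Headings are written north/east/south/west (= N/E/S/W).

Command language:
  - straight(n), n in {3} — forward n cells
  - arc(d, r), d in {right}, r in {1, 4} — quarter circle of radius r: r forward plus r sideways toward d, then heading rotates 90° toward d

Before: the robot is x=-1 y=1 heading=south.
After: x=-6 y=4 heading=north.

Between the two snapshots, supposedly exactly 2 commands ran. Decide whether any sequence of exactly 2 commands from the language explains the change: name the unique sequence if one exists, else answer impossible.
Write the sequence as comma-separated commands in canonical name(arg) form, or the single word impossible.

arc(right, 1), arc(right, 4)

key: position moved to (-6,4) AND the heading swung to N — translation plus rotation needed
t0: x=-1 y=1 heading=south
1. arc(right, 1) → x=-2 y=0 heading=west
2. arc(right, 4) → x=-6 y=4 heading=north
all 9 alternatives checked — unique.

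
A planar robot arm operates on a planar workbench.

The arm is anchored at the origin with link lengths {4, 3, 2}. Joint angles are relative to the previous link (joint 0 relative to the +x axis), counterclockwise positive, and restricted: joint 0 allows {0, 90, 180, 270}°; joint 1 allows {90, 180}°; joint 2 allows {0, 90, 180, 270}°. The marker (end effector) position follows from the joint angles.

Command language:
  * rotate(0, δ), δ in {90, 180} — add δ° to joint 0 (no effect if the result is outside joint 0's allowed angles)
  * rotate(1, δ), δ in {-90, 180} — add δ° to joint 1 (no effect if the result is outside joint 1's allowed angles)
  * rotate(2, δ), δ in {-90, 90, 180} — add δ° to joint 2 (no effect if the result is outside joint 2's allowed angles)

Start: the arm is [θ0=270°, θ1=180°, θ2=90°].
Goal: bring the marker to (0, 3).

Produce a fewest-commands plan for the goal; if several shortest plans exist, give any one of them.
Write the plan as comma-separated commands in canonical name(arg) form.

begin: [θ0=270°, θ1=180°, θ2=90°]
t=1 rotate(2, 90) ⇒ [θ0=270°, θ1=180°, θ2=180°]
t=2 rotate(0, 180) ⇒ [θ0=90°, θ1=180°, θ2=180°]
no 1-step plan works, so 2 is optimal.

rotate(2, 90), rotate(0, 180)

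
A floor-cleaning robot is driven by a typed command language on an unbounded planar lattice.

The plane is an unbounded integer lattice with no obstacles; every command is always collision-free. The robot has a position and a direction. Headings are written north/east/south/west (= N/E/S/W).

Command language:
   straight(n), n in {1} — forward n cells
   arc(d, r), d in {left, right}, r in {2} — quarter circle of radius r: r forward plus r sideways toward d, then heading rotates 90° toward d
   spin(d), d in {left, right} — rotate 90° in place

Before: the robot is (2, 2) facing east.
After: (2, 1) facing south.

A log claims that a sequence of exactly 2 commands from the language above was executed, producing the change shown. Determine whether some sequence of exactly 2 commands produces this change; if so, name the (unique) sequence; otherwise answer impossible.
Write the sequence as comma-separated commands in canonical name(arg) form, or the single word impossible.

key: running straight(1) before spin(right) would end elsewhere — order is forced
begin: (2, 2) facing east
[1] after spin(right): (2, 2) facing south
[2] after straight(1): (2, 1) facing south
all 25 alternatives checked — unique.

spin(right), straight(1)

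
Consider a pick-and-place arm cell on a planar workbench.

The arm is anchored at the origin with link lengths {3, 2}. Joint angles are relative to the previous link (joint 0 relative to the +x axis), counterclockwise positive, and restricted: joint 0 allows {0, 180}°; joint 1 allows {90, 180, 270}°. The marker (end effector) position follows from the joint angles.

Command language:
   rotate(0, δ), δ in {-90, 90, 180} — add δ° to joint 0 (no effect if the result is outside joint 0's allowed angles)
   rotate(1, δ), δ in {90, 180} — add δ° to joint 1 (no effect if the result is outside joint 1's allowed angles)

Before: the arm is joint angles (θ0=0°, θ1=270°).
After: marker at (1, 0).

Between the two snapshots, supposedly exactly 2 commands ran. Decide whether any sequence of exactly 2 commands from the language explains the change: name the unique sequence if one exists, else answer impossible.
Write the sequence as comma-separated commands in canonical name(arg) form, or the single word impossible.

rotate(1, 180), rotate(1, 90)

key: order matters: swapping rotate(1, 180) and rotate(1, 90) lands elsewhere
t0: joint angles (θ0=0°, θ1=270°)
t=1 rotate(1, 180) ⇒ joint angles (θ0=0°, θ1=90°)
t=2 rotate(1, 90) ⇒ joint angles (θ0=0°, θ1=180°)
no other 2-command option fits: unique.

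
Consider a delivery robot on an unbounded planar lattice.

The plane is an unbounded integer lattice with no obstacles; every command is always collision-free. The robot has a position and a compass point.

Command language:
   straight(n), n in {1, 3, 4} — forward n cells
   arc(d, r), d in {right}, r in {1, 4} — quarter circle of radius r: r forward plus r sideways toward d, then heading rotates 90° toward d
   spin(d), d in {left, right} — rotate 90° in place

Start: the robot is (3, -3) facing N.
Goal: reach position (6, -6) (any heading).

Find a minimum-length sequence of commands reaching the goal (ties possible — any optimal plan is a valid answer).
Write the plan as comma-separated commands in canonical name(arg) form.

begin: (3, -3) facing N
t=1 spin(left) ⇒ (3, -3) facing W
t=2 arc(right, 1) ⇒ (2, -2) facing N
t=3 spin(right) ⇒ (2, -2) facing E
t=4 arc(right, 4) ⇒ (6, -6) facing S
minimal: 4 command(s), checked below 4.

spin(left), arc(right, 1), spin(right), arc(right, 4)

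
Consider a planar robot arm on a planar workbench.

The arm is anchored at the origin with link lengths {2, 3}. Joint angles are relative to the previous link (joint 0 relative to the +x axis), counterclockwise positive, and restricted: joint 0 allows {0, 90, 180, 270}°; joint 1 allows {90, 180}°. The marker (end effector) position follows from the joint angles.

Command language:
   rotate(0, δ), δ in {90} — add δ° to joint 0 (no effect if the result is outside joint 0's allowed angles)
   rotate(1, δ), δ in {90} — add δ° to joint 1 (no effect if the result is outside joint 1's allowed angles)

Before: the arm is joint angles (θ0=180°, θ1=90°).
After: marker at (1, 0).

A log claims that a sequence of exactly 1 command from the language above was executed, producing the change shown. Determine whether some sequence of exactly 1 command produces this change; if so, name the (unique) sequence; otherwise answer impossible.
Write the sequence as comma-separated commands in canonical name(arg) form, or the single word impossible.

from: joint angles (θ0=180°, θ1=90°)
1. rotate(1, 90) → joint angles (θ0=180°, θ1=180°)
all 2 alternatives checked — unique.

rotate(1, 90)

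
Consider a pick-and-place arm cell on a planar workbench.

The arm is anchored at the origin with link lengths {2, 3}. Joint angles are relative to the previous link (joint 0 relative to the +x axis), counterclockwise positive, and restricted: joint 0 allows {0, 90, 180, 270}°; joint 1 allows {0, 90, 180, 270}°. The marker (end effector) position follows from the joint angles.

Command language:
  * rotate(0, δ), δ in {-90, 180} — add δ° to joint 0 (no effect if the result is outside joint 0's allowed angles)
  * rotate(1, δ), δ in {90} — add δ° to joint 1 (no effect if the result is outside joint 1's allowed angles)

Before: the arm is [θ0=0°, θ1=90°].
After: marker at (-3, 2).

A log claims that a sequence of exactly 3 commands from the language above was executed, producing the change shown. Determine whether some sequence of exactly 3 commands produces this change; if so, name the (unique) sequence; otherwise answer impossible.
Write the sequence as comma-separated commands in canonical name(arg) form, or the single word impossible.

begin: [θ0=0°, θ1=90°]
t=1 rotate(0, -90) ⇒ [θ0=270°, θ1=90°]
t=2 rotate(0, -90) ⇒ [θ0=180°, θ1=90°]
t=3 rotate(0, -90) ⇒ [θ0=90°, θ1=90°]
no rival 3-sequence matches.

rotate(0, -90), rotate(0, -90), rotate(0, -90)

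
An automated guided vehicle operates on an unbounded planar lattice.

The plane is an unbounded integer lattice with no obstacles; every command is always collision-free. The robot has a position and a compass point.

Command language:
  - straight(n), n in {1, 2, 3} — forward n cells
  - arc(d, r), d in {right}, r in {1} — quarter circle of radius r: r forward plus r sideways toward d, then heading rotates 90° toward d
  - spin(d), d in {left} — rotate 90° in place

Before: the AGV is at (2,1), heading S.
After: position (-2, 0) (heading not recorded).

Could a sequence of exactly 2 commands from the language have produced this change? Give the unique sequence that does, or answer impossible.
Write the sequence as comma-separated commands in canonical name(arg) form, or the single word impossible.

key: running straight(3) before arc(right, 1) would end elsewhere — order is forced
begin: at (2,1), heading S
t=1 arc(right, 1) ⇒ at (1,0), heading W
t=2 straight(3) ⇒ at (-2,0), heading W
no rival 2-sequence matches.

arc(right, 1), straight(3)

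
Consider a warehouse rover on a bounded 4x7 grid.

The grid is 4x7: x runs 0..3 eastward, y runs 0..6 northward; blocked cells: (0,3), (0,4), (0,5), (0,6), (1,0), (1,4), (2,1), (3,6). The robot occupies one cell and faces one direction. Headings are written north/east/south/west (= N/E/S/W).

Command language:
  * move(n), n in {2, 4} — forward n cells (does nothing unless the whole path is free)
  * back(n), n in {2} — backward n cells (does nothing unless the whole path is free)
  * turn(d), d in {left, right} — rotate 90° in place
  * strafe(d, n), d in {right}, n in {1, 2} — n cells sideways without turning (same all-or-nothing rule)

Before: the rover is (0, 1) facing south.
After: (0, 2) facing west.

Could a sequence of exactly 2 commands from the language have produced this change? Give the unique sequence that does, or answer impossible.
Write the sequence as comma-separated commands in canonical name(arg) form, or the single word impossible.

key: running strafe(right, 1) before turn(right) would end elsewhere — order is forced
initial: (0, 1) facing south
step 1 (turn(right)): (0, 1) facing west
step 2 (strafe(right, 1)): (0, 2) facing west
no other 2-command option fits: unique.

turn(right), strafe(right, 1)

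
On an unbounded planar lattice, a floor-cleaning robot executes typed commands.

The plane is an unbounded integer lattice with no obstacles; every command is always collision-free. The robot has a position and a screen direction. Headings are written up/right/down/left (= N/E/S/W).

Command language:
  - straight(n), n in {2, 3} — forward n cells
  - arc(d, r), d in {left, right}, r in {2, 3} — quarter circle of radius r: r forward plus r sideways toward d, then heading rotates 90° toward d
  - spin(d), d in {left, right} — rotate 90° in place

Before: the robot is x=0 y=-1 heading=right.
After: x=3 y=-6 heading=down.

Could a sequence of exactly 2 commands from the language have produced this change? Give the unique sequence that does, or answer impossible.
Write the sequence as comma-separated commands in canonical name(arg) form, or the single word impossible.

key: position moved to (3,-6) AND the heading swung to S — translation plus rotation needed
begin: x=0 y=-1 heading=right
[1] after arc(right, 3): x=3 y=-4 heading=down
[2] after straight(2): x=3 y=-6 heading=down
no rival 2-sequence matches.

arc(right, 3), straight(2)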